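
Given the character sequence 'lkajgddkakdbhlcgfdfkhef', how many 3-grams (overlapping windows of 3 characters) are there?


String 'lkajgddkakdbhlcgfdfkhef' has length L = 23.
Number of overlapping n-grams = L - n + 1
Substituting: 23 - 3 + 1 = 21

21


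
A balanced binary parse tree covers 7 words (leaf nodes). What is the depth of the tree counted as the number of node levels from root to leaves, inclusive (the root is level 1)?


In a balanced binary tree with n leaves the deepest leaf is ceil(log2(n)) edges below the root,
so counting node levels inclusive of root and leaves gives ceil(log2(n)) + 1 levels.
log2(7) = 2.8074
ceil(2.8074) = 3
levels = 3 + 1 = 4

4


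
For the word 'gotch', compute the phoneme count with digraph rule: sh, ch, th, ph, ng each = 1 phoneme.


Parsing 'gotch' greedily, digraphs first:
  'g' -> consonant phoneme (phonemes so far: 1)
  'o' -> vowel phoneme (phonemes so far: 2)
  't' -> consonant phoneme (phonemes so far: 3)
  'ch' -> digraph (1 consonant phoneme) (phonemes so far: 4)
Total phonemes: 4

4


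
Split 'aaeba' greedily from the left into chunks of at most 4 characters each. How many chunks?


'aaeba' has 5 characters.
Chunking with max size 4:
  Chunk 1: 'aaeb' (positions 0-3)
  Chunk 2: 'a' (positions 4-4)
Total chunks: ceil(5 / 4) = 2

2


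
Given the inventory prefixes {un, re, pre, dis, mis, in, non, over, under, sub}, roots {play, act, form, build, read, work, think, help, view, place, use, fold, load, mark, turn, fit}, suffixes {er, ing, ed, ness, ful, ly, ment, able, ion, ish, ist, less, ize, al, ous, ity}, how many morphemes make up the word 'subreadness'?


Segmenting 'subreadness' against the inventory:
  'sub' -> prefix (morpheme 1)
  'read' -> root (morpheme 2)
  'ness' -> suffix (morpheme 3)
Total morphemes: 3

3


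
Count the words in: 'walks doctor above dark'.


Counting words by splitting on spaces:
  Word 1: 'walks'
  Word 2: 'doctor'
  Word 3: 'above'
  Word 4: 'dark'
Total words: 4

4


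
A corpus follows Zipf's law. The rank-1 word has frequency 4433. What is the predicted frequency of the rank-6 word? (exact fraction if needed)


Zipf's law: freq(rank) = f1 / rank
f1 = 4433, rank = 6
freq = 4433 / 6
GCD(4433, 6) = 1
Simplified: 4433/6

4433/6


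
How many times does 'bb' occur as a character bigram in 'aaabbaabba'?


Scanning 'aaabbaabba' for bigram 'bb':
  Position 0: 'aa' -> no
  Position 1: 'aa' -> no
  Position 2: 'ab' -> no
  Position 3: 'bb' -> MATCH
  Position 4: 'ba' -> no
  Position 5: 'aa' -> no
  Position 6: 'ab' -> no
  Position 7: 'bb' -> MATCH
  Position 8: 'ba' -> no
Total matches: 2

2


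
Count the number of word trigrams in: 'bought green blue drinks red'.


Word trigrams from [5] words:
  Trigram 1: (bought green blue)
  Trigram 2: (green blue drinks)
  Trigram 3: (blue drinks red)
Total word trigrams: 5 - 2 = 3

3


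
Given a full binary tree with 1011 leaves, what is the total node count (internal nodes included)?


Leaf nodes (terminals): 1011
Internal nodes = n - 1 = 1011 - 1 = 1010
Total = leaves + internal = 1011 + 1010 = 2021

2021


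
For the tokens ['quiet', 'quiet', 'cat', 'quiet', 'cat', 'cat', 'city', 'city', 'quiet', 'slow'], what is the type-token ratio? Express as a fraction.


Tokens: 10
Unique types: ('cat', 'city', 'quiet', 'slow') = 4
TTR = 4/10
Simplify: divide both by 2 -> 2/5
TTR = 2/5

2/5


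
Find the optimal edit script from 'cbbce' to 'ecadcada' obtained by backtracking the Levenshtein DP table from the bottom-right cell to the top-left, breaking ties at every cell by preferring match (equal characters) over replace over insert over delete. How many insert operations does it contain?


Edit distance = 6. Backtracking from cell (5, 8) with preference match > replace > insert > delete,
then listing the resulting alignment 'cbbce' -> 'ecadcada' left to right:
  Step 1: insert 'e' [insertion #1]
  Step 2: keep 'c'
  Step 3: replace b->a
  Step 4: replace b->d
  Step 5: keep 'c'
  Step 6: insert 'a' [insertion #2]
  Step 7: insert 'd' [insertion #3]
  Step 8: replace e->a
Total insertions: 3

3


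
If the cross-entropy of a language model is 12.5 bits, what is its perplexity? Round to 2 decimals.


Perplexity formula: PP = 2^H
H = 12.5
PP = 2^12.5
Decompose: 2^12.5 = 2^12 * 2^0.5 = 2^12 * sqrt(2)
2^12 = 4096, sqrt(2) ~ 1.4142136
PP ~ 4096 * 1.4142136 = 5792.6189056
Rounded to 2 decimals: 5792.62

5792.62


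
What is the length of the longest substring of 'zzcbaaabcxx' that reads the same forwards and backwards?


Scanning 'zzcbaaabcxx' for palindromic substrings.
Substring at positions 2-8: 'cbaaabc'.
Check: reverse('cbaaabc') = 'cbaaabc' -> palindrome confirmed.
Neighbouring characters ('z' / 'x') break symmetry, so it cannot extend further.
No longer palindromic substring exists; longest length = 7

7


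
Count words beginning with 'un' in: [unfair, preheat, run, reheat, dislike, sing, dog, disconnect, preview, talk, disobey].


Checking each word for prefix 'un':
  'unfair' -> YES, starts with 'un' (count: 1)
  'preheat' -> no (count: 1)
  'run' -> no (count: 1)
  'reheat' -> no (count: 1)
  'dislike' -> no (count: 1)
  'sing' -> no (count: 1)
  'dog' -> no (count: 1)
  'disconnect' -> no (count: 1)
  'preview' -> no (count: 1)
  'talk' -> no (count: 1)
  'disobey' -> no (count: 1)
Total with prefix 'un': 1

1


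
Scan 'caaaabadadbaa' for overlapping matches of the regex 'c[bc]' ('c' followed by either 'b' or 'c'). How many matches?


Pattern: c[bc] means 'c' followed by either 'b' or 'c'.
Scanning 'caaaabadadbaa' position-by-position:
  Pos 0: window 'ca' -> no
  Pos 1: window 'aa' -> no
  Pos 2: window 'aa' -> no
  Pos 3: window 'aa' -> no
  Pos 4: window 'ab' -> no
  Pos 5: window 'ba' -> no
  Pos 6: window 'ad' -> no
  Pos 7: window 'da' -> no
  Pos 8: window 'ad' -> no
  Pos 9: window 'db' -> no
  Pos 10: window 'ba' -> no
  Pos 11: window 'aa' -> no
  Pos 12: window 'a' -> no
Total matches: 0

0


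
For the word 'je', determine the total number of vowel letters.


Scanning each character of 'je':
  Position 1: 'j' -> consonant (running count: 0)
  Position 2: 'e' -> vowel (running count: 1)
Total vowels: 1

1


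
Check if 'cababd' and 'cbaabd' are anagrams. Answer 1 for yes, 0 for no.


Sort characters of 'cababd': 'aabbcd'
Sort characters of 'cbaabd': 'aabbcd'
Sorted forms match -> they ARE anagrams
Result: 1

1


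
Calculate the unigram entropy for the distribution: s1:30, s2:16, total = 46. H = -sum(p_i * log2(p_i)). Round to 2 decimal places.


Computing entropy H = -sum(p_i * log2(p_i)):
  s1: p = 30/46 = 0.6522, -p*log2(p) = 0.4022
  s2: p = 16/46 = 0.3478, -p*log2(p) = 0.5299
H = sum of terms = 0.9321
Rounded to 2 decimals: 0.93

0.93


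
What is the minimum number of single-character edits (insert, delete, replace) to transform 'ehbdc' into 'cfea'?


Building DP table for s1='ehbdc' (len 5) and s2='cfea' (len 4):
       c  f  e  a
    0  1  2  3  4
  e 1  1  2  2  3
  h 2  2  2  3  3
  b 3  3  3  3  4
  d 4  4  4  4  4
  c 5  4  5  5  5
Edit distance = dp[5][4] = 5

5


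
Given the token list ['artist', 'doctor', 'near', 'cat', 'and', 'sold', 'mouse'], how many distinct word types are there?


Listing all tokens and tracking unique types:
  Token 1: 'artist' -> NEW (unique so far: 1)
  Token 2: 'doctor' -> NEW (unique so far: 2)
  Token 3: 'near' -> NEW (unique so far: 3)
  Token 4: 'cat' -> NEW (unique so far: 4)
  Token 5: 'and' -> NEW (unique so far: 5)
  Token 6: 'sold' -> NEW (unique so far: 6)
  Token 7: 'mouse' -> NEW (unique so far: 7)
Unique types: ('and', 'artist', 'cat', 'doctor', 'mouse', 'near', 'sold')
Vocabulary size: 7

7


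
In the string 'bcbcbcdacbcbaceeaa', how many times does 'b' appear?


Scanning 'bcbcbcdacbcbaceeaa' for 'b':
  Position 0: 'b' -> MATCH (count: 1)
  Position 2: 'b' -> MATCH (count: 2)
  Position 4: 'b' -> MATCH (count: 3)
  Position 9: 'b' -> MATCH (count: 4)
  Position 11: 'b' -> MATCH (count: 5)
Total occurrences of 'b': 5

5


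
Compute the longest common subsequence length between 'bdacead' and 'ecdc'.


DP table for LCS of 'bdacead' and 'ecdc':
       e  c  d  c
    0  0  0  0  0
  b 0  0  0  0  0
  d 0  0  0  1  1
  a 0  0  0  1  1
  c 0  0  1  1  2
  e 0  1  1  1  2
  a 0  1  1  1  2
  d 0  1  1  2  2
LCS: 'dc'
LCS length = 2

2


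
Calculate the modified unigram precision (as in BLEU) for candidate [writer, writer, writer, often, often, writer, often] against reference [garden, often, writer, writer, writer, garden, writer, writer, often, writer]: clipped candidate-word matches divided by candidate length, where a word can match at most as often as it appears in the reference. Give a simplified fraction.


Reference word counts: {'garden': 2, 'often': 2, 'writer': 6}
Checking each candidate word (with clipping):
  'writer' -> in reference (ref count 6, used 1/6) -> match (matches: 1)
  'writer' -> in reference (ref count 6, used 2/6) -> match (matches: 2)
  'writer' -> in reference (ref count 6, used 3/6) -> match (matches: 3)
  'often' -> in reference (ref count 2, used 1/2) -> match (matches: 4)
  'often' -> in reference (ref count 2, used 2/2) -> match (matches: 5)
  'writer' -> in reference (ref count 6, used 4/6) -> match (matches: 6)
  'often' -> ref count 2 already used up (2/2) -> clipped, no match (matches: 6)
Clipped matches: 6, Candidate length: 7
Precision = 6/7

6/7


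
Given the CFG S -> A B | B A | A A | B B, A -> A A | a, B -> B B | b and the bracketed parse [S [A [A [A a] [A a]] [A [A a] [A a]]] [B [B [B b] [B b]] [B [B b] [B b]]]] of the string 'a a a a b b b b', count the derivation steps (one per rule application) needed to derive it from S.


Every bracketed nonterminal node [X ...] in the tree is produced by exactly one rule application.
Reading the tree off as a leftmost derivation:
  Step 1: S  =>  A B   (applied S -> A B)
  Step 2: A B  =>  A A B   (applied A -> A A)
  Step 3: A A B  =>  A A A B   (applied A -> A A)
  Step 4: A A A B  =>  a A A B   (applied A -> a)
  Step 5: a A A B  =>  a a A B   (applied A -> a)
  Step 6: a a A B  =>  a a A A B   (applied A -> A A)
  Step 7: a a A A B  =>  a a a A B   (applied A -> a)
  Step 8: a a a A B  =>  a a a a B   (applied A -> a)
  Step 9: a a a a B  =>  a a a a B B   (applied B -> B B)
  Step 10: a a a a B B  =>  a a a a B B B   (applied B -> B B)
  Step 11: a a a a B B B  =>  a a a a b B B   (applied B -> b)
  Step 12: a a a a b B B  =>  a a a a b b B   (applied B -> b)
  Step 13: a a a a b b B  =>  a a a a b b B B   (applied B -> B B)
  Step 14: a a a a b b B B  =>  a a a a b b b B   (applied B -> b)
  Step 15: a a a a b b b B  =>  a a a a b b b b   (applied B -> b)
Final yield: a a a a b b b b
Total rewrite steps: 15

15


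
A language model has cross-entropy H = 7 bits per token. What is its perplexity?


Perplexity formula: PP = 2^H
H = 7
PP = 2^7
Steps: 2^1 = 2, 2^2 = 4, 2^3 = 8, 2^4 = 16, 2^5 = 32, 2^6 = 64, 2^7 = 128
PP = 128

128


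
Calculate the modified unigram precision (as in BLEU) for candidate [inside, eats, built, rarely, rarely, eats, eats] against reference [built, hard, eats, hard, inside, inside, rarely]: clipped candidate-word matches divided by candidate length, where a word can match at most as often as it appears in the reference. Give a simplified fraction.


Reference word counts: {'built': 1, 'eats': 1, 'hard': 2, 'inside': 2, 'rarely': 1}
Checking each candidate word (with clipping):
  'inside' -> in reference (ref count 2, used 1/2) -> match (matches: 1)
  'eats' -> in reference (ref count 1, used 1/1) -> match (matches: 2)
  'built' -> in reference (ref count 1, used 1/1) -> match (matches: 3)
  'rarely' -> in reference (ref count 1, used 1/1) -> match (matches: 4)
  'rarely' -> ref count 1 already used up (1/1) -> clipped, no match (matches: 4)
  'eats' -> ref count 1 already used up (1/1) -> clipped, no match (matches: 4)
  'eats' -> ref count 1 already used up (1/1) -> clipped, no match (matches: 4)
Clipped matches: 4, Candidate length: 7
Precision = 4/7

4/7


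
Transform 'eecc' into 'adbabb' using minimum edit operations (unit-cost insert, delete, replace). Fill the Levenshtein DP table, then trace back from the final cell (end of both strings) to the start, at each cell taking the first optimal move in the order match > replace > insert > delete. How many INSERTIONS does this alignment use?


Edit distance = 6. Backtracking from cell (4, 6) with preference match > replace > insert > delete,
then listing the resulting alignment 'eecc' -> 'adbabb' left to right:
  Step 1: insert 'a' [insertion #1]
  Step 2: insert 'd' [insertion #2]
  Step 3: replace e->b
  Step 4: replace e->a
  Step 5: replace c->b
  Step 6: replace c->b
Total insertions: 2

2


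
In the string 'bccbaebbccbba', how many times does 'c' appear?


Scanning 'bccbaebbccbba' for 'c':
  Position 1: 'c' -> MATCH (count: 1)
  Position 2: 'c' -> MATCH (count: 2)
  Position 8: 'c' -> MATCH (count: 3)
  Position 9: 'c' -> MATCH (count: 4)
Total occurrences of 'c': 4

4


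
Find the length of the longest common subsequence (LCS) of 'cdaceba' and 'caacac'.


DP table for LCS of 'cdaceba' and 'caacac':
       c  a  a  c  a  c
    0  0  0  0  0  0  0
  c 0  1  1  1  1  1  1
  d 0  1  1  1  1  1  1
  a 0  1  2  2  2  2  2
  c 0  1  2  2  3  3  3
  e 0  1  2  2  3  3  3
  b 0  1  2  2  3  3  3
  a 0  1  2  3  3  4  4
LCS: 'caca'
LCS length = 4

4


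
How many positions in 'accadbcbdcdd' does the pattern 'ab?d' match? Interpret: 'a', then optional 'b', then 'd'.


Pattern: ab?d means 'a', then optional 'b', then 'd'.
Scanning 'accadbcbdcdd' position-by-position:
  Pos 0: window 'acc' -> no
  Pos 1: window 'cca' -> no
  Pos 2: window 'cad' -> no
  Pos 3: window 'adb' -> MATCH
  Pos 4: window 'dbc' -> no
  Pos 5: window 'bcb' -> no
  Pos 6: window 'cbd' -> no
  Pos 7: window 'bdc' -> no
  Pos 8: window 'dcd' -> no
  Pos 9: window 'cdd' -> no
  Pos 10: window 'dd' -> no
  Pos 11: window 'd' -> no
Total matches: 1

1


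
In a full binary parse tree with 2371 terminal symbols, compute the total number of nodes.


Leaf nodes (terminals): 2371
Internal nodes = n - 1 = 2371 - 1 = 2370
Total = leaves + internal = 2371 + 2370 = 4741

4741


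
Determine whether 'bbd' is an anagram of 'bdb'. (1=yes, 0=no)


Sort characters of 'bbd': 'bbd'
Sort characters of 'bdb': 'bbd'
Sorted forms match -> they ARE anagrams
Result: 1

1


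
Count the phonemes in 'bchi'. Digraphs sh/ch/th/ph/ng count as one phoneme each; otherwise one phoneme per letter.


Parsing 'bchi' greedily, digraphs first:
  'b' -> consonant phoneme (phonemes so far: 1)
  'ch' -> digraph (1 consonant phoneme) (phonemes so far: 2)
  'i' -> vowel phoneme (phonemes so far: 3)
Total phonemes: 3

3


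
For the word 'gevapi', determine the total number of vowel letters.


Scanning each character of 'gevapi':
  Position 1: 'g' -> consonant (running count: 0)
  Position 2: 'e' -> vowel (running count: 1)
  Position 3: 'v' -> consonant (running count: 1)
  Position 4: 'a' -> vowel (running count: 2)
  Position 5: 'p' -> consonant (running count: 2)
  Position 6: 'i' -> vowel (running count: 3)
Total vowels: 3

3


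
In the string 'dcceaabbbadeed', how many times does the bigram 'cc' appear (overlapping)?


Scanning 'dcceaabbbadeed' for bigram 'cc':
  Position 0: 'dc' -> no
  Position 1: 'cc' -> MATCH
  Position 2: 'ce' -> no
  Position 3: 'ea' -> no
  Position 4: 'aa' -> no
  Position 5: 'ab' -> no
  Position 6: 'bb' -> no
  Position 7: 'bb' -> no
  Position 8: 'ba' -> no
  Position 9: 'ad' -> no
  Position 10: 'de' -> no
  Position 11: 'ee' -> no
  Position 12: 'ed' -> no
Total matches: 1

1


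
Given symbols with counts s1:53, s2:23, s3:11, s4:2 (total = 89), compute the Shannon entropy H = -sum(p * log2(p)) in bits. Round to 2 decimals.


Computing entropy H = -sum(p_i * log2(p_i)):
  s1: p = 53/89 = 0.5955, -p*log2(p) = 0.4453
  s2: p = 23/89 = 0.2584, -p*log2(p) = 0.5045
  s3: p = 11/89 = 0.1236, -p*log2(p) = 0.3728
  s4: p = 2/89 = 0.0225, -p*log2(p) = 0.1231
H = sum of terms = 1.4457
Rounded to 2 decimals: 1.45

1.45


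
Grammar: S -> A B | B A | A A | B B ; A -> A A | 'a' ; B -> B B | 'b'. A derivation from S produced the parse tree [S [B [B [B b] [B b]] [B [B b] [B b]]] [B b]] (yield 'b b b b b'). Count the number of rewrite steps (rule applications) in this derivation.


Every bracketed nonterminal node [X ...] in the tree is produced by exactly one rule application.
Reading the tree off as a leftmost derivation:
  Step 1: S  =>  B B   (applied S -> B B)
  Step 2: B B  =>  B B B   (applied B -> B B)
  Step 3: B B B  =>  B B B B   (applied B -> B B)
  Step 4: B B B B  =>  b B B B   (applied B -> b)
  Step 5: b B B B  =>  b b B B   (applied B -> b)
  Step 6: b b B B  =>  b b B B B   (applied B -> B B)
  Step 7: b b B B B  =>  b b b B B   (applied B -> b)
  Step 8: b b b B B  =>  b b b b B   (applied B -> b)
  Step 9: b b b b B  =>  b b b b b   (applied B -> b)
Final yield: b b b b b
Total rewrite steps: 9

9


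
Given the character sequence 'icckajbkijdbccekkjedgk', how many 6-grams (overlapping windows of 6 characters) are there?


String 'icckajbkijdbccekkjedgk' has length L = 22.
Number of overlapping n-grams = L - n + 1
Substituting: 22 - 6 + 1 = 17

17


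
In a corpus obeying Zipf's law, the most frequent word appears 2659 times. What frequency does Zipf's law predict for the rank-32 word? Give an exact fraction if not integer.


Zipf's law: freq(rank) = f1 / rank
f1 = 2659, rank = 32
freq = 2659 / 32
GCD(2659, 32) = 1
Simplified: 2659/32

2659/32


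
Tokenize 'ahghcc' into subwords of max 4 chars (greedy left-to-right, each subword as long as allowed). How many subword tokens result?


'ahghcc' has 6 characters.
Chunking with max size 4:
  Chunk 1: 'ahgh' (positions 0-3)
  Chunk 2: 'cc' (positions 4-5)
Total chunks: ceil(6 / 4) = 2

2


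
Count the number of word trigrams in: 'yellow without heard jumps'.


Word trigrams from [4] words:
  Trigram 1: (yellow without heard)
  Trigram 2: (without heard jumps)
Total word trigrams: 4 - 2 = 2

2


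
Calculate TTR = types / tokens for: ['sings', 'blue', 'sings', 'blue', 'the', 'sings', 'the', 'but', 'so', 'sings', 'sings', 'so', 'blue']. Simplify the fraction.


Tokens: 13
Unique types: ('blue', 'but', 'sings', 'so', 'the') = 5
TTR = 5/13
Already in lowest terms.

5/13


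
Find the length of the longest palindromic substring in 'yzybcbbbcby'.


Scanning 'yzybcbbbcby' for palindromic substrings.
Substring at positions 2-10: 'ybcbbbcby'.
Check: reverse('ybcbbbcby') = 'ybcbbbcby' -> palindrome confirmed.
Neighbouring characters ('z' / '-') break symmetry, so it cannot extend further.
No longer palindromic substring exists; longest length = 9

9


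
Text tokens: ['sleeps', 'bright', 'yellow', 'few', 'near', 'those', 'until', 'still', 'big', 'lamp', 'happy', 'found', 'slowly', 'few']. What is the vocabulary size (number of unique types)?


Listing all tokens and tracking unique types:
  Token 1: 'sleeps' -> NEW (unique so far: 1)
  Token 2: 'bright' -> NEW (unique so far: 2)
  Token 3: 'yellow' -> NEW (unique so far: 3)
  Token 4: 'few' -> NEW (unique so far: 4)
  Token 5: 'near' -> NEW (unique so far: 5)
  Token 6: 'those' -> NEW (unique so far: 6)
  Token 7: 'until' -> NEW (unique so far: 7)
  Token 8: 'still' -> NEW (unique so far: 8)
  Token 9: 'big' -> NEW (unique so far: 9)
  Token 10: 'lamp' -> NEW (unique so far: 10)
  Token 11: 'happy' -> NEW (unique so far: 11)
  Token 12: 'found' -> NEW (unique so far: 12)
  Token 13: 'slowly' -> NEW (unique so far: 13)
  Token 14: 'few' -> duplicate (unique so far: 13)
Unique types: ('big', 'bright', 'few', 'found', 'happy', 'lamp', 'near', 'sleeps', 'slowly', 'still', 'those', 'until', 'yellow')
Vocabulary size: 13

13


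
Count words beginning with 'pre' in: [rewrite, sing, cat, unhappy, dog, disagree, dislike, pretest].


Checking each word for prefix 'pre':
  'rewrite' -> no (count: 0)
  'sing' -> no (count: 0)
  'cat' -> no (count: 0)
  'unhappy' -> no (count: 0)
  'dog' -> no (count: 0)
  'disagree' -> no (count: 0)
  'dislike' -> no (count: 0)
  'pretest' -> YES, starts with 'pre' (count: 1)
Total with prefix 'pre': 1

1


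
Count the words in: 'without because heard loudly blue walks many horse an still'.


Counting words by splitting on spaces:
  Word 1: 'without'
  Word 2: 'because'
  Word 3: 'heard'
  Word 4: 'loudly'
  Word 5: 'blue'
  Word 6: 'walks'
  Word 7: 'many'
  Word 8: 'horse'
  Word 9: 'an'
  Word 10: 'still'
Total words: 10

10


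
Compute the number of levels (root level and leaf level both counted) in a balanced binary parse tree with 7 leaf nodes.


In a balanced binary tree with n leaves the deepest leaf is ceil(log2(n)) edges below the root,
so counting node levels inclusive of root and leaves gives ceil(log2(n)) + 1 levels.
log2(7) = 2.8074
ceil(2.8074) = 3
levels = 3 + 1 = 4

4


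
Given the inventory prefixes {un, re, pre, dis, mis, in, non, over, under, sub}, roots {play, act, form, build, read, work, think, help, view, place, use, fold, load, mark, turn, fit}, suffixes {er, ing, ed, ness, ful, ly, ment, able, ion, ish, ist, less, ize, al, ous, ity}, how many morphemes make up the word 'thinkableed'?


Segmenting 'thinkableed' against the inventory:
  'think' -> root (morpheme 1)
  'able' -> suffix (morpheme 2)
  'ed' -> suffix (morpheme 3)
Total morphemes: 3

3


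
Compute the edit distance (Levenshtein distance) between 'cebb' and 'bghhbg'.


Building DP table for s1='cebb' (len 4) and s2='bghhbg' (len 6):
       b  g  h  h  b  g
    0  1  2  3  4  5  6
  c 1  1  2  3  4  5  6
  e 2  2  2  3  4  5  6
  b 3  2  3  3  4  4  5
  b 4  3  3  4  4  4  5
Edit distance = dp[4][6] = 5

5


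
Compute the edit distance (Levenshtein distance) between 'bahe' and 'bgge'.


Building DP table for s1='bahe' (len 4) and s2='bgge' (len 4):
       b  g  g  e
    0  1  2  3  4
  b 1  0  1  2  3
  a 2  1  1  2  3
  h 3  2  2  2  3
  e 4  3  3  3  2
Edit distance = dp[4][4] = 2

2


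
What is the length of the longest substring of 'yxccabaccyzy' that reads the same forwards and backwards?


Scanning 'yxccabaccyzy' for palindromic substrings.
Substring at positions 2-8: 'ccabacc'.
Check: reverse('ccabacc') = 'ccabacc' -> palindrome confirmed.
Neighbouring characters ('x' / 'y') break symmetry, so it cannot extend further.
No longer palindromic substring exists; longest length = 7

7


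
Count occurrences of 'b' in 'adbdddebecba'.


Scanning 'adbdddebecba' for 'b':
  Position 2: 'b' -> MATCH (count: 1)
  Position 7: 'b' -> MATCH (count: 2)
  Position 10: 'b' -> MATCH (count: 3)
Total occurrences of 'b': 3

3


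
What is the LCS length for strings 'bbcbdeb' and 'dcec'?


DP table for LCS of 'bbcbdeb' and 'dcec':
       d  c  e  c
    0  0  0  0  0
  b 0  0  0  0  0
  b 0  0  0  0  0
  c 0  0  1  1  1
  b 0  0  1  1  1
  d 0  1  1  1  1
  e 0  1  1  2  2
  b 0  1  1  2  2
LCS: 'ce'
LCS length = 2

2


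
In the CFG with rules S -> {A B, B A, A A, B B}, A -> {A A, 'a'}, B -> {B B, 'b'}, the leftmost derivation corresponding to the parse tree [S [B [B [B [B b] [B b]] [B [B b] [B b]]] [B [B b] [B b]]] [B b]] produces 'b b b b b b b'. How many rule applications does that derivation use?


Every bracketed nonterminal node [X ...] in the tree is produced by exactly one rule application.
Reading the tree off as a leftmost derivation:
  Step 1: S  =>  B B   (applied S -> B B)
  Step 2: B B  =>  B B B   (applied B -> B B)
  Step 3: B B B  =>  B B B B   (applied B -> B B)
  Step 4: B B B B  =>  B B B B B   (applied B -> B B)
  Step 5: B B B B B  =>  b B B B B   (applied B -> b)
  Step 6: b B B B B  =>  b b B B B   (applied B -> b)
  Step 7: b b B B B  =>  b b B B B B   (applied B -> B B)
  Step 8: b b B B B B  =>  b b b B B B   (applied B -> b)
  Step 9: b b b B B B  =>  b b b b B B   (applied B -> b)
  Step 10: b b b b B B  =>  b b b b B B B   (applied B -> B B)
  Step 11: b b b b B B B  =>  b b b b b B B   (applied B -> b)
  Step 12: b b b b b B B  =>  b b b b b b B   (applied B -> b)
  Step 13: b b b b b b B  =>  b b b b b b b   (applied B -> b)
Final yield: b b b b b b b
Total rewrite steps: 13

13


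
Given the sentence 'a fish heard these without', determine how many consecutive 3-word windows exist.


Word trigrams from [5] words:
  Trigram 1: (a fish heard)
  Trigram 2: (fish heard these)
  Trigram 3: (heard these without)
Total word trigrams: 5 - 2 = 3

3


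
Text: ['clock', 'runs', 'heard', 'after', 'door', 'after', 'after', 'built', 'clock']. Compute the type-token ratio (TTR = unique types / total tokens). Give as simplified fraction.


Tokens: 9
Unique types: ('after', 'built', 'clock', 'door', 'heard', 'runs') = 6
TTR = 6/9
Simplify: divide both by 3 -> 2/3
TTR = 2/3

2/3


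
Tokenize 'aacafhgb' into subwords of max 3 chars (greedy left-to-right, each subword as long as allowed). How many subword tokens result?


'aacafhgb' has 8 characters.
Chunking with max size 3:
  Chunk 1: 'aac' (positions 0-2)
  Chunk 2: 'afh' (positions 3-5)
  Chunk 3: 'gb' (positions 6-7)
Total chunks: ceil(8 / 3) = 3

3


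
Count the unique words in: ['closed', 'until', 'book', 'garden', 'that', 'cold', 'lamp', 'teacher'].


Listing all tokens and tracking unique types:
  Token 1: 'closed' -> NEW (unique so far: 1)
  Token 2: 'until' -> NEW (unique so far: 2)
  Token 3: 'book' -> NEW (unique so far: 3)
  Token 4: 'garden' -> NEW (unique so far: 4)
  Token 5: 'that' -> NEW (unique so far: 5)
  Token 6: 'cold' -> NEW (unique so far: 6)
  Token 7: 'lamp' -> NEW (unique so far: 7)
  Token 8: 'teacher' -> NEW (unique so far: 8)
Unique types: ('book', 'closed', 'cold', 'garden', 'lamp', 'teacher', 'that', 'until')
Vocabulary size: 8

8


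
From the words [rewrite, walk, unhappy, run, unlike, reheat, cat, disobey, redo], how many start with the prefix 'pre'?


Checking each word for prefix 'pre':
  'rewrite' -> no (count: 0)
  'walk' -> no (count: 0)
  'unhappy' -> no (count: 0)
  'run' -> no (count: 0)
  'unlike' -> no (count: 0)
  'reheat' -> no (count: 0)
  'cat' -> no (count: 0)
  'disobey' -> no (count: 0)
  'redo' -> no (count: 0)
Total with prefix 'pre': 0

0


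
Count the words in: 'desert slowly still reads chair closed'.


Counting words by splitting on spaces:
  Word 1: 'desert'
  Word 2: 'slowly'
  Word 3: 'still'
  Word 4: 'reads'
  Word 5: 'chair'
  Word 6: 'closed'
Total words: 6

6


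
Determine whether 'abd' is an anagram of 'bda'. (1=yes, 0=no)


Sort characters of 'abd': 'abd'
Sort characters of 'bda': 'abd'
Sorted forms match -> they ARE anagrams
Result: 1

1


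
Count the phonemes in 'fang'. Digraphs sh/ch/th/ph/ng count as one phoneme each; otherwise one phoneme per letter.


Parsing 'fang' greedily, digraphs first:
  'f' -> consonant phoneme (phonemes so far: 1)
  'a' -> vowel phoneme (phonemes so far: 2)
  'ng' -> digraph (1 consonant phoneme) (phonemes so far: 3)
Total phonemes: 3

3


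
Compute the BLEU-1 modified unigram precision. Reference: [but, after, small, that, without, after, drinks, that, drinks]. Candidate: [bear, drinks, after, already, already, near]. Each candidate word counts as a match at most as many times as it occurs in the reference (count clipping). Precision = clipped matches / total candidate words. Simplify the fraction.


Reference word counts: {'after': 2, 'but': 1, 'drinks': 2, 'small': 1, 'that': 2, 'without': 1}
Checking each candidate word (with clipping):
  'bear' -> not in reference -> no match (matches: 0)
  'drinks' -> in reference (ref count 2, used 1/2) -> match (matches: 1)
  'after' -> in reference (ref count 2, used 1/2) -> match (matches: 2)
  'already' -> not in reference -> no match (matches: 2)
  'already' -> not in reference -> no match (matches: 2)
  'near' -> not in reference -> no match (matches: 2)
Clipped matches: 2, Candidate length: 6
Precision = 2/6 = 1/3

1/3


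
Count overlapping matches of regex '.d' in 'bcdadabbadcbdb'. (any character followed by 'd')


Pattern: .d means any character followed by 'd'.
Scanning 'bcdadabbadcbdb' position-by-position:
  Pos 0: window 'bc' -> no
  Pos 1: window 'cd' -> MATCH
  Pos 2: window 'da' -> no
  Pos 3: window 'ad' -> MATCH
  Pos 4: window 'da' -> no
  Pos 5: window 'ab' -> no
  Pos 6: window 'bb' -> no
  Pos 7: window 'ba' -> no
  Pos 8: window 'ad' -> MATCH
  Pos 9: window 'dc' -> no
  Pos 10: window 'cb' -> no
  Pos 11: window 'bd' -> MATCH
  Pos 12: window 'db' -> no
  Pos 13: window 'b' -> no
Total matches: 4

4


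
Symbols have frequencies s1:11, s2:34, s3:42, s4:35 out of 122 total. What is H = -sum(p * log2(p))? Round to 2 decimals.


Computing entropy H = -sum(p_i * log2(p_i)):
  s1: p = 11/122 = 0.0902, -p*log2(p) = 0.3130
  s2: p = 34/122 = 0.2787, -p*log2(p) = 0.5137
  s3: p = 42/122 = 0.3443, -p*log2(p) = 0.5296
  s4: p = 35/122 = 0.2869, -p*log2(p) = 0.5168
H = sum of terms = 1.8731
Rounded to 2 decimals: 1.87

1.87


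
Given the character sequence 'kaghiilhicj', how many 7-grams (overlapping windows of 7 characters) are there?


String 'kaghiilhicj' has length L = 11.
Number of overlapping n-grams = L - n + 1
Substituting: 11 - 7 + 1 = 5

5


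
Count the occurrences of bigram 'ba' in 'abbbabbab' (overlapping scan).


Scanning 'abbbabbab' for bigram 'ba':
  Position 0: 'ab' -> no
  Position 1: 'bb' -> no
  Position 2: 'bb' -> no
  Position 3: 'ba' -> MATCH
  Position 4: 'ab' -> no
  Position 5: 'bb' -> no
  Position 6: 'ba' -> MATCH
  Position 7: 'ab' -> no
Total matches: 2

2


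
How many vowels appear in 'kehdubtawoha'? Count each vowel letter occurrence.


Scanning each character of 'kehdubtawoha':
  Position 1: 'k' -> consonant (running count: 0)
  Position 2: 'e' -> vowel (running count: 1)
  Position 3: 'h' -> consonant (running count: 1)
  Position 4: 'd' -> consonant (running count: 1)
  Position 5: 'u' -> vowel (running count: 2)
  Position 6: 'b' -> consonant (running count: 2)
  Position 7: 't' -> consonant (running count: 2)
  Position 8: 'a' -> vowel (running count: 3)
  Position 9: 'w' -> consonant (running count: 3)
  Position 10: 'o' -> vowel (running count: 4)
  Position 11: 'h' -> consonant (running count: 4)
  Position 12: 'a' -> vowel (running count: 5)
Total vowels: 5

5


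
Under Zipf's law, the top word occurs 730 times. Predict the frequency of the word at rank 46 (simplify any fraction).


Zipf's law: freq(rank) = f1 / rank
f1 = 730, rank = 46
freq = 730 / 46
GCD(730, 46) = 2
Simplified: 365/23

365/23


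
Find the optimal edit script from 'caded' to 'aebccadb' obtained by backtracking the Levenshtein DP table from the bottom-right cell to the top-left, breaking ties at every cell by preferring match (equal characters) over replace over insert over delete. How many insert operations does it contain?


Edit distance = 6. Backtracking from cell (5, 8) with preference match > replace > insert > delete,
then listing the resulting alignment 'caded' -> 'aebccadb' left to right:
  Step 1: insert 'a' [insertion #1]
  Step 2: insert 'e' [insertion #2]
  Step 3: insert 'b' [insertion #3]
  Step 4: insert 'c' [insertion #4]
  Step 5: keep 'c'
  Step 6: keep 'a'
  Step 7: keep 'd'
  Step 8: delete 'e'
  Step 9: replace d->b
Total insertions: 4

4


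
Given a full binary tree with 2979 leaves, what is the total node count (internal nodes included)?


Leaf nodes (terminals): 2979
Internal nodes = n - 1 = 2979 - 1 = 2978
Total = leaves + internal = 2979 + 2978 = 5957

5957


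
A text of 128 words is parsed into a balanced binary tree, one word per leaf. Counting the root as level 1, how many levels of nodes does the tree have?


In a balanced binary tree with n leaves the deepest leaf is ceil(log2(n)) edges below the root,
so counting node levels inclusive of root and leaves gives ceil(log2(n)) + 1 levels.
log2(128) = 7.0000
ceil(7.0000) = 7
levels = 7 + 1 = 8

8


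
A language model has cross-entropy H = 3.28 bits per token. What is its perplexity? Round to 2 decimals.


Perplexity formula: PP = 2^H
H = 3.28
PP = 2^3.28
Decompose: 2^3.28 = 2^3 * 2^0.28
2^3 = 8, 2^0.28 ~ 1.2141949
PP ~ 8 * 1.2141949 = 9.7135592
Rounded to 2 decimals: 9.71

9.71


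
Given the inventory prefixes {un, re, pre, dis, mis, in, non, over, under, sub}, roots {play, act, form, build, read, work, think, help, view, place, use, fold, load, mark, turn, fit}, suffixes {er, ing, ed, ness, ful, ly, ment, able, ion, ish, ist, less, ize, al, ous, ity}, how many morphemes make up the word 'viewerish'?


Segmenting 'viewerish' against the inventory:
  'view' -> root (morpheme 1)
  'er' -> suffix (morpheme 2)
  'ish' -> suffix (morpheme 3)
Total morphemes: 3

3


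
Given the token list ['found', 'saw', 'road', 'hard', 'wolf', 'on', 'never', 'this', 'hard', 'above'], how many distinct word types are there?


Listing all tokens and tracking unique types:
  Token 1: 'found' -> NEW (unique so far: 1)
  Token 2: 'saw' -> NEW (unique so far: 2)
  Token 3: 'road' -> NEW (unique so far: 3)
  Token 4: 'hard' -> NEW (unique so far: 4)
  Token 5: 'wolf' -> NEW (unique so far: 5)
  Token 6: 'on' -> NEW (unique so far: 6)
  Token 7: 'never' -> NEW (unique so far: 7)
  Token 8: 'this' -> NEW (unique so far: 8)
  Token 9: 'hard' -> duplicate (unique so far: 8)
  Token 10: 'above' -> NEW (unique so far: 9)
Unique types: ('above', 'found', 'hard', 'never', 'on', 'road', 'saw', 'this', 'wolf')
Vocabulary size: 9

9


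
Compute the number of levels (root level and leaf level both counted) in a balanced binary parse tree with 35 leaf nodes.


In a balanced binary tree with n leaves the deepest leaf is ceil(log2(n)) edges below the root,
so counting node levels inclusive of root and leaves gives ceil(log2(n)) + 1 levels.
log2(35) = 5.1293
ceil(5.1293) = 6
levels = 6 + 1 = 7

7


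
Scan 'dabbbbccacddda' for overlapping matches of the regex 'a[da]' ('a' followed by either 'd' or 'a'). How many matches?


Pattern: a[da] means 'a' followed by either 'd' or 'a'.
Scanning 'dabbbbccacddda' position-by-position:
  Pos 0: window 'da' -> no
  Pos 1: window 'ab' -> no
  Pos 2: window 'bb' -> no
  Pos 3: window 'bb' -> no
  Pos 4: window 'bb' -> no
  Pos 5: window 'bc' -> no
  Pos 6: window 'cc' -> no
  Pos 7: window 'ca' -> no
  Pos 8: window 'ac' -> no
  Pos 9: window 'cd' -> no
  Pos 10: window 'dd' -> no
  Pos 11: window 'dd' -> no
  Pos 12: window 'da' -> no
  Pos 13: window 'a' -> no
Total matches: 0

0


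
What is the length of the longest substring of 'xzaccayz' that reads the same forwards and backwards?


Scanning 'xzaccayz' for palindromic substrings.
Substring at positions 2-5: 'acca'.
Check: reverse('acca') = 'acca' -> palindrome confirmed.
Neighbouring characters ('z' / 'y') break symmetry, so it cannot extend further.
No longer palindromic substring exists; longest length = 4

4


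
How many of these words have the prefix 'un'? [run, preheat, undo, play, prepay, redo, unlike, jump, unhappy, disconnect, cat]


Checking each word for prefix 'un':
  'run' -> no (count: 0)
  'preheat' -> no (count: 0)
  'undo' -> YES, starts with 'un' (count: 1)
  'play' -> no (count: 1)
  'prepay' -> no (count: 1)
  'redo' -> no (count: 1)
  'unlike' -> YES, starts with 'un' (count: 2)
  'jump' -> no (count: 2)
  'unhappy' -> YES, starts with 'un' (count: 3)
  'disconnect' -> no (count: 3)
  'cat' -> no (count: 3)
Total with prefix 'un': 3

3


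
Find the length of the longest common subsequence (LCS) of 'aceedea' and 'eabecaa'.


DP table for LCS of 'aceedea' and 'eabecaa':
       e  a  b  e  c  a  a
    0  0  0  0  0  0  0  0
  a 0  0  1  1  1  1  1  1
  c 0  0  1  1  1  2  2  2
  e 0  1  1  1  2  2  2  2
  e 0  1  1  1  2  2  2  2
  d 0  1  1  1  2  2  2  2
  e 0  1  1  1  2  2  2  2
  a 0  1  2  2  2  2  3  3
LCS: 'aca'
LCS length = 3

3


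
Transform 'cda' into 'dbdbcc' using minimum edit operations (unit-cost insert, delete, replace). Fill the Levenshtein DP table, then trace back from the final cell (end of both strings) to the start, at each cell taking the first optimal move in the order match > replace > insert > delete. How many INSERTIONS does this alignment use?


Edit distance = 5. Backtracking from cell (3, 6) with preference match > replace > insert > delete,
then listing the resulting alignment 'cda' -> 'dbdbcc' left to right:
  Step 1: insert 'd' [insertion #1]
  Step 2: replace c->b
  Step 3: keep 'd'
  Step 4: insert 'b' [insertion #2]
  Step 5: insert 'c' [insertion #3]
  Step 6: replace a->c
Total insertions: 3

3


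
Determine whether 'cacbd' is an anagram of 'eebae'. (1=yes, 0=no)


Sort characters of 'cacbd': 'abccd'
Sort characters of 'eebae': 'abeee'
Sorted forms differ -> they are NOT anagrams
Result: 0

0


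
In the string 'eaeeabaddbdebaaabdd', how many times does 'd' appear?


Scanning 'eaeeabaddbdebaaabdd' for 'd':
  Position 7: 'd' -> MATCH (count: 1)
  Position 8: 'd' -> MATCH (count: 2)
  Position 10: 'd' -> MATCH (count: 3)
  Position 17: 'd' -> MATCH (count: 4)
  Position 18: 'd' -> MATCH (count: 5)
Total occurrences of 'd': 5

5


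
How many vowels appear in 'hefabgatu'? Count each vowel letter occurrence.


Scanning each character of 'hefabgatu':
  Position 1: 'h' -> consonant (running count: 0)
  Position 2: 'e' -> vowel (running count: 1)
  Position 3: 'f' -> consonant (running count: 1)
  Position 4: 'a' -> vowel (running count: 2)
  Position 5: 'b' -> consonant (running count: 2)
  Position 6: 'g' -> consonant (running count: 2)
  Position 7: 'a' -> vowel (running count: 3)
  Position 8: 't' -> consonant (running count: 3)
  Position 9: 'u' -> vowel (running count: 4)
Total vowels: 4

4


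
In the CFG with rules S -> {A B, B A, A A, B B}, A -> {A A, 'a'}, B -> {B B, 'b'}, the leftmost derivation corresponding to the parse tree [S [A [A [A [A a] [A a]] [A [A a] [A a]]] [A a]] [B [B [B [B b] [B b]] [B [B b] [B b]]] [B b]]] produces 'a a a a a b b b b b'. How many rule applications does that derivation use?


Every bracketed nonterminal node [X ...] in the tree is produced by exactly one rule application.
Reading the tree off as a leftmost derivation:
  Step 1: S  =>  A B   (applied S -> A B)
  Step 2: A B  =>  A A B   (applied A -> A A)
  Step 3: A A B  =>  A A A B   (applied A -> A A)
  Step 4: A A A B  =>  A A A A B   (applied A -> A A)
  Step 5: A A A A B  =>  a A A A B   (applied A -> a)
  Step 6: a A A A B  =>  a a A A B   (applied A -> a)
  Step 7: a a A A B  =>  a a A A A B   (applied A -> A A)
  Step 8: a a A A A B  =>  a a a A A B   (applied A -> a)
  Step 9: a a a A A B  =>  a a a a A B   (applied A -> a)
  Step 10: a a a a A B  =>  a a a a a B   (applied A -> a)
  Step 11: a a a a a B  =>  a a a a a B B   (applied B -> B B)
  Step 12: a a a a a B B  =>  a a a a a B B B   (applied B -> B B)
  Step 13: a a a a a B B B  =>  a a a a a B B B B   (applied B -> B B)
  Step 14: a a a a a B B B B  =>  a a a a a b B B B   (applied B -> b)
  Step 15: a a a a a b B B B  =>  a a a a a b b B B   (applied B -> b)
  Step 16: a a a a a b b B B  =>  a a a a a b b B B B   (applied B -> B B)
  Step 17: a a a a a b b B B B  =>  a a a a a b b b B B   (applied B -> b)
  Step 18: a a a a a b b b B B  =>  a a a a a b b b b B   (applied B -> b)
  Step 19: a a a a a b b b b B  =>  a a a a a b b b b b   (applied B -> b)
Final yield: a a a a a b b b b b
Total rewrite steps: 19

19


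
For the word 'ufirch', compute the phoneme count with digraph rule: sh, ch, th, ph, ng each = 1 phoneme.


Parsing 'ufirch' greedily, digraphs first:
  'u' -> vowel phoneme (phonemes so far: 1)
  'f' -> consonant phoneme (phonemes so far: 2)
  'i' -> vowel phoneme (phonemes so far: 3)
  'r' -> consonant phoneme (phonemes so far: 4)
  'ch' -> digraph (1 consonant phoneme) (phonemes so far: 5)
Total phonemes: 5

5


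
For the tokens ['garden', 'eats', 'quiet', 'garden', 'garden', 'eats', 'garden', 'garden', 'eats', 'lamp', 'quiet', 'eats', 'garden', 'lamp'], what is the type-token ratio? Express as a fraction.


Tokens: 14
Unique types: ('eats', 'garden', 'lamp', 'quiet') = 4
TTR = 4/14
Simplify: divide both by 2 -> 2/7
TTR = 2/7

2/7
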